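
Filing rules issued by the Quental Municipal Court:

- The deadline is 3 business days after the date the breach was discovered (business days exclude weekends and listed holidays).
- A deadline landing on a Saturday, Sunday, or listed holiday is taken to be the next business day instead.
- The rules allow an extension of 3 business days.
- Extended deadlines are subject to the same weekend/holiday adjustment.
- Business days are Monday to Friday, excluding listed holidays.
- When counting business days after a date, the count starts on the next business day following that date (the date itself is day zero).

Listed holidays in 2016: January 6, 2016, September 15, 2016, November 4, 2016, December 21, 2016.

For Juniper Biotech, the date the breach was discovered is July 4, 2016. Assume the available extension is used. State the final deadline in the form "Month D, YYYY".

3 business days after July 4, 2016, excluding weekends and holidays, is July 7, 2016.
July 7, 2016 (Thursday) is already a business day.
The 3-business-day extension runs from July 7, 2016 to July 12, 2016.
July 12, 2016 falls on a Tuesday, which is a business day, so no adjustment is needed.
So the filing is due July 12, 2016.

July 12, 2016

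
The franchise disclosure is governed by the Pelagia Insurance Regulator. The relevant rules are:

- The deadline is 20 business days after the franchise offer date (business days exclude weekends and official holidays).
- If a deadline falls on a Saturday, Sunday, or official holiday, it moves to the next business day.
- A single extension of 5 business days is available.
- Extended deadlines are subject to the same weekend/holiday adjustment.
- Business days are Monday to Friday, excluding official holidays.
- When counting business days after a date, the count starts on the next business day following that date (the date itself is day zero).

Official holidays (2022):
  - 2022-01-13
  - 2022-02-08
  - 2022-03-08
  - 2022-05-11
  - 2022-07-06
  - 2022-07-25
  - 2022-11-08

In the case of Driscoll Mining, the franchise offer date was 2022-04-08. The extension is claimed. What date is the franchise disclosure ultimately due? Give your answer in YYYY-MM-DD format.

2022-05-16

Counting 20 business days after 2022-04-08 (skipping weekends and listed holidays) reaches 2022-05-06.
2022-05-06 is a Friday and not a listed holiday, so it stands.
Applying the 5-business-day extension: 5 business days after 2022-05-06 is 2022-05-16.
Since 2022-05-16 is a Monday and not a holiday, the date is unchanged.
So the filing is due 2022-05-16.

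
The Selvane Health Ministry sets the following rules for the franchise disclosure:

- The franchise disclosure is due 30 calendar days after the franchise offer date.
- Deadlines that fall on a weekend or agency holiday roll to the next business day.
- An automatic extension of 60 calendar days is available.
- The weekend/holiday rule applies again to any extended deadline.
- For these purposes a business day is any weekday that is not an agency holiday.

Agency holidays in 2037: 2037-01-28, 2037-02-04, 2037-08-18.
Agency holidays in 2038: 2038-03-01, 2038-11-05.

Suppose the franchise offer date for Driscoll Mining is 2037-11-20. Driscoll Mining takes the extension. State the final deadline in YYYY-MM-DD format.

2038-02-19

Trigger date 2037-11-20 + 30 calendar days = 2037-12-20.
Because 2037-12-20 is a Sunday, the deadline becomes 2037-12-21 (Monday).
With the 60-day extension, 2037-12-21 becomes 2038-02-19.
2038-02-19 falls on a Friday, which is a business day, so no adjustment is needed.
So the filing is due 2038-02-19.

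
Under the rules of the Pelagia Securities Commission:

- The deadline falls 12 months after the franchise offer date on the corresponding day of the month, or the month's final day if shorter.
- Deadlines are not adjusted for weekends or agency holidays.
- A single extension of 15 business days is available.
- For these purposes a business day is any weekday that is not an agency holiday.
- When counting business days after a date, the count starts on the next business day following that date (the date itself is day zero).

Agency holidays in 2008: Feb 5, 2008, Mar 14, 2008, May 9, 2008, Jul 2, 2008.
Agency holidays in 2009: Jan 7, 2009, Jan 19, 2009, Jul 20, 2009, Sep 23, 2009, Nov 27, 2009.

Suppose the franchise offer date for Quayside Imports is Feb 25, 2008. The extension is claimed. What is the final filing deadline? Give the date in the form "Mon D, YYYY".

Mar 18, 2009

12 months from Feb 25, 2008 is Feb 25, 2009.
Feb 25, 2009 falls on a Wednesday. The rules make no weekend/holiday allowance, so it remains Feb 25, 2009.
Applying the 15-business-day extension: 15 business days after Feb 25, 2009 is Mar 18, 2009.
Mar 18, 2009 is a Wednesday; no weekend or holiday adjustment applies.
Final deadline: Mar 18, 2009.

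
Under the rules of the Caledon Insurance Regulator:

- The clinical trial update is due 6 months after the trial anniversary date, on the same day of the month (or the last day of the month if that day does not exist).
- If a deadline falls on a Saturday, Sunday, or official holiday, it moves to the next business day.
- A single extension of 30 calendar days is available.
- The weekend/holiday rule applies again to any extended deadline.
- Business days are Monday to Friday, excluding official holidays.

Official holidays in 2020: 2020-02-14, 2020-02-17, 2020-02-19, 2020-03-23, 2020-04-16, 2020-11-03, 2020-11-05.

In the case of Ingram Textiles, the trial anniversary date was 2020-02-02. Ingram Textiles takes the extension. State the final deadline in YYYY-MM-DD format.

6 months from 2020-02-02 is 2020-08-02.
2020-08-02 is a Sunday, so it moves to the next business day, 2020-08-03 (Monday).
The 30-calendar-day extension moves the deadline from 2020-08-03 to 2020-09-02.
2020-09-02 (Wednesday) is already a business day.
Deadline: 2020-09-02.

2020-09-02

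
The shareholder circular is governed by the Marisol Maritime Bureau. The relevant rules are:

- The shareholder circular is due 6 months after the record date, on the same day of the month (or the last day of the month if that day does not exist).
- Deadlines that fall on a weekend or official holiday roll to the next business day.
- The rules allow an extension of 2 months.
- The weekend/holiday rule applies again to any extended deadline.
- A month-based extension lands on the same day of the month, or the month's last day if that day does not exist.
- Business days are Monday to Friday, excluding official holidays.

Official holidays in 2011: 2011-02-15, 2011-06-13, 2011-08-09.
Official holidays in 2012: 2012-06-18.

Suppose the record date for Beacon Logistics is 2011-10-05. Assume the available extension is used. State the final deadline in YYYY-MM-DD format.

6 months after 2011-10-05, on the same day of the month, is 2012-04-05.
2012-04-05 (Thursday) is already a business day.
Applying the 2 months extension: 2 months after 2012-04-05 is 2012-06-05.
Since 2012-06-05 is a Tuesday and not a holiday, the date is unchanged.
The final due date is 2012-06-05.

2012-06-05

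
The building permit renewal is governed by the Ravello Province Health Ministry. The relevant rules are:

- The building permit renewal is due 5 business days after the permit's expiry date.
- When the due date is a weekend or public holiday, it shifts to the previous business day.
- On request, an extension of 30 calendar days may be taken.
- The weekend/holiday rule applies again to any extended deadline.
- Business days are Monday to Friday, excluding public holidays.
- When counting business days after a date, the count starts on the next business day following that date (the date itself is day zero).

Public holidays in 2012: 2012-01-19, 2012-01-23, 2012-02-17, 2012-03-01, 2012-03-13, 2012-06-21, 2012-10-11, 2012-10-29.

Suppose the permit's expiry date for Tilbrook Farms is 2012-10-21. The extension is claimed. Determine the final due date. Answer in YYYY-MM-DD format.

2012-11-23

5 business days after 2012-10-21, excluding weekends and holidays, is 2012-10-26.
Since 2012-10-26 is a Friday and not a holiday, the date is unchanged.
The 30-calendar-day extension moves the deadline from 2012-10-26 to 2012-11-25.
2012-11-25 falls on a Sunday. Rolling to the preceding business day gives 2012-11-23, a Friday.
So the filing is due 2012-11-23.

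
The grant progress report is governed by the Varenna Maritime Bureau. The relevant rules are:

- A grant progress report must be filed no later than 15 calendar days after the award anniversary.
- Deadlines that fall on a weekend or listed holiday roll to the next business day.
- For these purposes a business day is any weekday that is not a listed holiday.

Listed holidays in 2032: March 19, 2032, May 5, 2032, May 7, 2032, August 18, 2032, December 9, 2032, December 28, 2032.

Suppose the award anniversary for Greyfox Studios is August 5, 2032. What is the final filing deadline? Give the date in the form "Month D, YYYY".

August 20, 2032

15 calendar days after August 5, 2032 is August 20, 2032.
August 20, 2032 (Friday) is already a business day.
Deadline: August 20, 2032.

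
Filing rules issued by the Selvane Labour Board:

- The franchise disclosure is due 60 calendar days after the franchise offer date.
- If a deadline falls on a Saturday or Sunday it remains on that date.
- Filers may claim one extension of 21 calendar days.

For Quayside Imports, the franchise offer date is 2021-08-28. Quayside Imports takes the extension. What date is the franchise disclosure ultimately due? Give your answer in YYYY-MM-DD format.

2021-11-17

Trigger date 2021-08-28 + 60 calendar days = 2021-10-27.
2021-10-27 falls on a Wednesday. The rules make no weekend/holiday allowance, so it remains 2021-10-27.
The 21-calendar-day extension moves the deadline from 2021-10-27 to 2021-11-17.
2021-11-17 falls on a Wednesday. The rules make no weekend/holiday allowance, so it remains 2021-11-17.
Final deadline: 2021-11-17.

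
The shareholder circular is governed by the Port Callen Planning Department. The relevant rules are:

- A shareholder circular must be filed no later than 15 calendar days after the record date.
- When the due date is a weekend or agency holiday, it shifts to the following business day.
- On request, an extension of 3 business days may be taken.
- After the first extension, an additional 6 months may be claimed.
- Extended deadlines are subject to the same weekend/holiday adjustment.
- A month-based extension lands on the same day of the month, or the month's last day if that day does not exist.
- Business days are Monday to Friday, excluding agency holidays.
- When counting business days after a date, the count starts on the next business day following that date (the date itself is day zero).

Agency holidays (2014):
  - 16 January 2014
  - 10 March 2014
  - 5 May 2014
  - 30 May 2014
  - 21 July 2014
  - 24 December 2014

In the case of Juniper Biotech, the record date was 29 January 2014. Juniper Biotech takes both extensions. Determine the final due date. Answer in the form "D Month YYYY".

15 calendar days after 29 January 2014 is 13 February 2014.
Since 13 February 2014 is a Thursday and not a holiday, the date is unchanged.
Applying the 3-business-day extension: 3 business days after 13 February 2014 is 18 February 2014.
18 February 2014 falls on a Tuesday, which is a business day, so no adjustment is needed.
Applying the 6 months extension: 6 months after 18 February 2014 is 18 August 2014.
18 August 2014 is a Monday and not a listed holiday, so it stands.
Final deadline: 18 August 2014.

18 August 2014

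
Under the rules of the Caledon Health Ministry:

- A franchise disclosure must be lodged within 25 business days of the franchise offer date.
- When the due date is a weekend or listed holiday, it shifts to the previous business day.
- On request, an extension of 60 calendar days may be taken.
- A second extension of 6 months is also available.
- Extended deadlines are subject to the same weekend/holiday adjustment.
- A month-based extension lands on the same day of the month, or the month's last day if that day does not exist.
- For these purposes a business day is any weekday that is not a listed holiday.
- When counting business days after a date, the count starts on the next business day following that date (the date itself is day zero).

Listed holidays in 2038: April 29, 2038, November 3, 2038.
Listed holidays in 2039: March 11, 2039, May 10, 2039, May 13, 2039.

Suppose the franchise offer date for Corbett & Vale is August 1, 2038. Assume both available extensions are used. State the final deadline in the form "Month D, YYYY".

May 2, 2039

25 business days after August 1, 2038, excluding weekends and holidays, is September 3, 2038.
Since September 3, 2038 is a Friday and not a holiday, the date is unchanged.
Applying the 60-calendar-day extension: September 3, 2038 + 60 days = November 2, 2038.
November 2, 2038 (Tuesday) is already a business day.
The 6 months extension carries November 2, 2038 to May 2, 2039.
May 2, 2039 (Monday) is already a business day.
Final deadline: May 2, 2039.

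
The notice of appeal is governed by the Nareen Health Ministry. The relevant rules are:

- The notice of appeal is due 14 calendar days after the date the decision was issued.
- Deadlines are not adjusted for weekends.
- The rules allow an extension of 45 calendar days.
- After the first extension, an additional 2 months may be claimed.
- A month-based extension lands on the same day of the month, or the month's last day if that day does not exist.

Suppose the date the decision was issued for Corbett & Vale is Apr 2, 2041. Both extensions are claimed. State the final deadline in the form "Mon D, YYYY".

14 calendar days after Apr 2, 2041 is Apr 16, 2041.
Apr 16, 2041 falls on a Tuesday. The rules make no weekend/holiday allowance, so it remains Apr 16, 2041.
The 45-calendar-day extension moves the deadline from Apr 16, 2041 to May 31, 2041.
No adjustment is made for weekends or holidays, so May 31, 2041 stands.
Add 2 months to May 31, 2041: Jul 31, 2041.
No adjustment is made for weekends or holidays, so Jul 31, 2041 stands.
The final due date is Jul 31, 2041.

Jul 31, 2041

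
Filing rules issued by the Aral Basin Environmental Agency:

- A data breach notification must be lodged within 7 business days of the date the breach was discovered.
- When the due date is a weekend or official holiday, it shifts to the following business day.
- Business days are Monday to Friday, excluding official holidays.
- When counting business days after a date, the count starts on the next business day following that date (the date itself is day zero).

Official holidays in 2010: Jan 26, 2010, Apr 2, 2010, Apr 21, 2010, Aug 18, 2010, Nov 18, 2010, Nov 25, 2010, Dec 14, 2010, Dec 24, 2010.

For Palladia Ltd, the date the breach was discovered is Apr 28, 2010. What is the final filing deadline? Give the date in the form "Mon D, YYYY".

7 business days after Apr 28, 2010, excluding weekends and holidays, is May 7, 2010.
May 7, 2010 is a Friday and not a listed holiday, so it stands.
So the filing is due May 7, 2010.

May 7, 2010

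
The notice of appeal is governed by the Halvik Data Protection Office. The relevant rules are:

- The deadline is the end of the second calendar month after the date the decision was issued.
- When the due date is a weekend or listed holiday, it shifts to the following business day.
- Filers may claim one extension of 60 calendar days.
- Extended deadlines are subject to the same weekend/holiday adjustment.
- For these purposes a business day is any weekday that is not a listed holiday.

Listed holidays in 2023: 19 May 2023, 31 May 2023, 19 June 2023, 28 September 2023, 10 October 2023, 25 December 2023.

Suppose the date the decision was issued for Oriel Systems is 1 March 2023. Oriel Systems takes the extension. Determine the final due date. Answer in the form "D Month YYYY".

2 months after 1 March 2023 is May 2023; that month ends on 31 May 2023.
Because 31 May 2023 is a listed holiday, the deadline becomes 1 June 2023 (Thursday).
Add the 60 calendar-day extension to 1 June 2023: 31 July 2023.
31 July 2023 is a Monday and not a listed holiday, so it stands.
So the filing is due 31 July 2023.

31 July 2023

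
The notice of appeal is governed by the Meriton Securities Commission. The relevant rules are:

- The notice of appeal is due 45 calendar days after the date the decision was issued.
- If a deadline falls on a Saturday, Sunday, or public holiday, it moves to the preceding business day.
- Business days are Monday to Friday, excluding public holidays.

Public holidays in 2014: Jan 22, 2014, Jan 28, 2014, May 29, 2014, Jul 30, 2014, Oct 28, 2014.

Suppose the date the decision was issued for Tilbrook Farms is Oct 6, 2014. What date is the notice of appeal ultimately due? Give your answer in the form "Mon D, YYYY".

Trigger date Oct 6, 2014 + 45 calendar days = Nov 20, 2014.
Nov 20, 2014 (Thursday) is already a business day.
Final deadline: Nov 20, 2014.

Nov 20, 2014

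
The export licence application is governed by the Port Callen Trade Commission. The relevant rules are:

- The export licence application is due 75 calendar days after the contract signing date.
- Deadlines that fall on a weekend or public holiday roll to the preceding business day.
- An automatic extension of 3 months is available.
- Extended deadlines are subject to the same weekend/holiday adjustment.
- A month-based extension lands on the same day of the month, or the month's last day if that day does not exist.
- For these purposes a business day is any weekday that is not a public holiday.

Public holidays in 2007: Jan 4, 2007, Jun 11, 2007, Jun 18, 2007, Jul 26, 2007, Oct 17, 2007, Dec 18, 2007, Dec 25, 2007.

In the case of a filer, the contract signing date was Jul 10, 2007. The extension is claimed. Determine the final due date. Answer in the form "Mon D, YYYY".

75 calendar days after Jul 10, 2007 is Sep 23, 2007.
Sep 23, 2007 is a Sunday; the preceding business day is Sep 21, 2007 (Friday).
The 3 months extension carries Sep 21, 2007 to Dec 21, 2007.
Dec 21, 2007 is a Friday and not a listed holiday, so it stands.
So the filing is due Dec 21, 2007.

Dec 21, 2007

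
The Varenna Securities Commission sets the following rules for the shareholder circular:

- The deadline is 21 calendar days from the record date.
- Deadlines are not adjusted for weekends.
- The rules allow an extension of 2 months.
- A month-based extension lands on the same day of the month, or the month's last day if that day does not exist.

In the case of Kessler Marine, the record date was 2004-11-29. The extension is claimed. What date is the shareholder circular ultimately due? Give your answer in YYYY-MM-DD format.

Adding 21 calendar days to 2004-11-29 gives 2004-12-20.
No adjustment is made for weekends or holidays, so 2004-12-20 stands.
The 2 months extension carries 2004-12-20 to 2005-02-20.
No adjustment is made for weekends or holidays, so 2005-02-20 stands.
Final deadline: 2005-02-20.

2005-02-20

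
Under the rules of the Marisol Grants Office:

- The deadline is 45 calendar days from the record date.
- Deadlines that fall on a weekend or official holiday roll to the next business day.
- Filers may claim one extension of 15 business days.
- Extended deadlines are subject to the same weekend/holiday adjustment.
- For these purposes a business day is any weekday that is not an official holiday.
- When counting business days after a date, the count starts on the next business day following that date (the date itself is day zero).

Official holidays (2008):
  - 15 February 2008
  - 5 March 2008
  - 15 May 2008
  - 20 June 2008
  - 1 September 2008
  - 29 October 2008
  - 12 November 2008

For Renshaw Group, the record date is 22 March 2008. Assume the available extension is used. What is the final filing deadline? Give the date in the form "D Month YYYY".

28 May 2008

45 calendar days after 22 March 2008 is 6 May 2008.
Since 6 May 2008 is a Tuesday and not a holiday, the date is unchanged.
Counting 15 further business days from 6 May 2008 reaches 28 May 2008.
28 May 2008 is a Wednesday and not a listed holiday, so it stands.
Deadline: 28 May 2008.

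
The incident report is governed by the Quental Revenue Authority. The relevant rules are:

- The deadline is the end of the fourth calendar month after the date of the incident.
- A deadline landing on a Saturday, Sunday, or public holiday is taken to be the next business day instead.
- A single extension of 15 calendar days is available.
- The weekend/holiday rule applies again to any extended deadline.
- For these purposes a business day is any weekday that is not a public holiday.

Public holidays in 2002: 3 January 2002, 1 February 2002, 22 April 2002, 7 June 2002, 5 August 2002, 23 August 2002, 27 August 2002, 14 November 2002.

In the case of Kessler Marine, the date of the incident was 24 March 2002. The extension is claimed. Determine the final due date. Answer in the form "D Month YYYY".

15 August 2002

The fourth month after 24 March 2002 is July 2002, whose last day is 31 July 2002.
31 July 2002 is a Wednesday and not a listed holiday, so it stands.
The 15-calendar-day extension moves the deadline from 31 July 2002 to 15 August 2002.
15 August 2002 is a Thursday and not a listed holiday, so it stands.
So the filing is due 15 August 2002.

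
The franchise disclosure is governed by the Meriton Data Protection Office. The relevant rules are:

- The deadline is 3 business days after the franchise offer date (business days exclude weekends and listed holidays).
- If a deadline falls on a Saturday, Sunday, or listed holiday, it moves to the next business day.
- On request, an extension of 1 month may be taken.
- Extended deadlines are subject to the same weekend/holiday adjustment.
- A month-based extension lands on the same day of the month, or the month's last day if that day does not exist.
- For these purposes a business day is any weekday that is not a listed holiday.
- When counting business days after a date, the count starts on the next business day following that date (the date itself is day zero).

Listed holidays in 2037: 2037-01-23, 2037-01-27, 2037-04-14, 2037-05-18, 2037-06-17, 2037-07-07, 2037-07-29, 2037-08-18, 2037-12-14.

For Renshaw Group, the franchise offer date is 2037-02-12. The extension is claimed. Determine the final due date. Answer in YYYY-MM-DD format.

3 business days after 2037-02-12, excluding weekends and holidays, is 2037-02-17.
2037-02-17 is a Tuesday and not a listed holiday, so it stands.
Applying the 1 month extension: 1 month after 2037-02-17 is 2037-03-17.
2037-03-17 is a Tuesday and not a listed holiday, so it stands.
Final deadline: 2037-03-17.

2037-03-17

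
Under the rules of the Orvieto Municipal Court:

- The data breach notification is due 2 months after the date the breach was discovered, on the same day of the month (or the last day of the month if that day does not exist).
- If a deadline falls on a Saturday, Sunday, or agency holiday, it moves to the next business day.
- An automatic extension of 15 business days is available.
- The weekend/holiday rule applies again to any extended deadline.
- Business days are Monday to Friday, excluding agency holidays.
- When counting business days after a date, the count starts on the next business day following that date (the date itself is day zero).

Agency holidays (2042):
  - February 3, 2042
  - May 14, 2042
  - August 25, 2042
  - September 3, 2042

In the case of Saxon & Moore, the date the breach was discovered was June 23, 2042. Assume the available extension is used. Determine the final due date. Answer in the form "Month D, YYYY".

September 17, 2042

Moving 2 months forward from June 23, 2042 on the corresponding day gives August 23, 2042.
Because August 23, 2042 is a Saturday, the deadline becomes August 26, 2042 (Tuesday).
Counting 15 further business days from August 26, 2042 reaches September 17, 2042.
September 17, 2042 (Wednesday) is already a business day.
So the filing is due September 17, 2042.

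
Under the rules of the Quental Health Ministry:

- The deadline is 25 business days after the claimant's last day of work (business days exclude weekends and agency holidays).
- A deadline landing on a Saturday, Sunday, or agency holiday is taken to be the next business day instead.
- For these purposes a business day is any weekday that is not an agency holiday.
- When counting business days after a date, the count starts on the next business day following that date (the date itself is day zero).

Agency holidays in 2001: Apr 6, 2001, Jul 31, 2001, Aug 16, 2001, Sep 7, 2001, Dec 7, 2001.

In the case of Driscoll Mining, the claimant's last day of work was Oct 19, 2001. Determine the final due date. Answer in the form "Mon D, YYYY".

Nov 23, 2001

Counting 25 business days after Oct 19, 2001 (skipping weekends and listed holidays) reaches Nov 23, 2001.
Nov 23, 2001 falls on a Friday, which is a business day, so no adjustment is needed.
The final due date is Nov 23, 2001.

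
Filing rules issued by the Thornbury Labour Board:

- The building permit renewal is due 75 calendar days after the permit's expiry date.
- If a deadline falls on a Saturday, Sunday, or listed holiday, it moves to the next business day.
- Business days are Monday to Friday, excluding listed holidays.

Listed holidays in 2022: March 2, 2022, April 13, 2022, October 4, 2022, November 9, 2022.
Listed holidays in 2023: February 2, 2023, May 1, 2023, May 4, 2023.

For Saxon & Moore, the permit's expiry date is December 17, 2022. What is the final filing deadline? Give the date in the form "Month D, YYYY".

March 2, 2023

Trigger date December 17, 2022 + 75 calendar days = March 2, 2023.
March 2, 2023 falls on a Thursday, which is a business day, so no adjustment is needed.
Deadline: March 2, 2023.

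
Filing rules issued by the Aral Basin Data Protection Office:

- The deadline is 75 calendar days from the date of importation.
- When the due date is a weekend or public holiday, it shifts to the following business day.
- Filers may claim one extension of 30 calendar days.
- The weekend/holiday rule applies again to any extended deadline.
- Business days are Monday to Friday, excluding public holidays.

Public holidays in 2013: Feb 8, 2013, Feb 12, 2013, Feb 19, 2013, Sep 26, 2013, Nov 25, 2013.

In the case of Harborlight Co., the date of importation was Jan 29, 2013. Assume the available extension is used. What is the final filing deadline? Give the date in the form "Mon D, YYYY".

May 15, 2013

75 calendar days after Jan 29, 2013 is Apr 14, 2013.
Because Apr 14, 2013 is a Sunday, the deadline becomes Apr 15, 2013 (Monday).
With the 30-day extension, Apr 15, 2013 becomes May 15, 2013.
May 15, 2013 (Wednesday) is already a business day.
Final deadline: May 15, 2013.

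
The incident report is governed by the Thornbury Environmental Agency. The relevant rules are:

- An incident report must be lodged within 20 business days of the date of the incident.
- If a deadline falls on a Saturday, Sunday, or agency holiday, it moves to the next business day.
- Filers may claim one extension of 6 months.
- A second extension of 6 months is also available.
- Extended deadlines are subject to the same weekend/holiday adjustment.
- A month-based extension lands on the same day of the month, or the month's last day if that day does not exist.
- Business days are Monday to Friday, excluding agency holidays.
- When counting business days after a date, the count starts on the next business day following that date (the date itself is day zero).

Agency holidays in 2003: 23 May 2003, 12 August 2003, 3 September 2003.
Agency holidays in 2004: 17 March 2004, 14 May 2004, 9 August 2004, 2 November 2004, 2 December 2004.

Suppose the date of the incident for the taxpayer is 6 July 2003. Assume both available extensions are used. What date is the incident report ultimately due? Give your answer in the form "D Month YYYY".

2 August 2004

20 business days after 6 July 2003, excluding weekends and holidays, is 1 August 2003.
1 August 2003 is a Friday and not a listed holiday, so it stands.
Applying the 6 months extension: 6 months after 1 August 2003 is 1 February 2004.
1 February 2004 is a Sunday; the next business day is 2 February 2004 (Monday).
The 6 months extension carries 2 February 2004 to 2 August 2004.
2 August 2004 (Monday) is already a business day.
Final deadline: 2 August 2004.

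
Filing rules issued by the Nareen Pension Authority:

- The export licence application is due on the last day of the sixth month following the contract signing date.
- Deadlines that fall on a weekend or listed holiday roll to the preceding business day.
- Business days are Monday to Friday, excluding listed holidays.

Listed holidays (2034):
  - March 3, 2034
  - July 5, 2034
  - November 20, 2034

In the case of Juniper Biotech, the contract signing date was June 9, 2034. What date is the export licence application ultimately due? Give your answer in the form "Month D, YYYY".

December 29, 2034

6 months after June 9, 2034 is December 2034; that month ends on December 31, 2034.
December 31, 2034 falls on a Sunday. Rolling to the preceding business day gives December 29, 2034, a Friday.
Final deadline: December 29, 2034.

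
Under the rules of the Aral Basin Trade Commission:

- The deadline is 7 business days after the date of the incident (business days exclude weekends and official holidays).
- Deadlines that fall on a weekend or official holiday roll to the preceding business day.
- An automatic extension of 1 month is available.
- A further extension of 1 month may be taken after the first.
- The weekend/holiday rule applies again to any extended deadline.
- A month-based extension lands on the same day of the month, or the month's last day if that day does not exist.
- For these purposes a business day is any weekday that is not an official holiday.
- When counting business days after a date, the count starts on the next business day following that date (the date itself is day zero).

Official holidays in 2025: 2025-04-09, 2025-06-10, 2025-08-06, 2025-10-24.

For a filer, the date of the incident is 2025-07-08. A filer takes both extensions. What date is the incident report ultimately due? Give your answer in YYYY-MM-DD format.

2025-09-15

7 business days after 2025-07-08, excluding weekends and holidays, is 2025-07-17.
Since 2025-07-17 is a Thursday and not a holiday, the date is unchanged.
Applying the 1 month extension: 1 month after 2025-07-17 is 2025-08-17.
2025-08-17 is a Sunday; the preceding business day is 2025-08-15 (Friday).
Applying the 1 month extension: 1 month after 2025-08-15 is 2025-09-15.
2025-09-15 is a Monday and not a listed holiday, so it stands.
So the filing is due 2025-09-15.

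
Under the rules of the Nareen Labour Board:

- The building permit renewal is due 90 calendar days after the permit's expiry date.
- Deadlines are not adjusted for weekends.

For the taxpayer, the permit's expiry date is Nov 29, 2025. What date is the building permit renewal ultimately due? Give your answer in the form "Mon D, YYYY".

Feb 27, 2026

Adding 90 calendar days to Nov 29, 2025 gives Feb 27, 2026.
Feb 27, 2026 is a Friday; no weekend or holiday adjustment applies.
Final deadline: Feb 27, 2026.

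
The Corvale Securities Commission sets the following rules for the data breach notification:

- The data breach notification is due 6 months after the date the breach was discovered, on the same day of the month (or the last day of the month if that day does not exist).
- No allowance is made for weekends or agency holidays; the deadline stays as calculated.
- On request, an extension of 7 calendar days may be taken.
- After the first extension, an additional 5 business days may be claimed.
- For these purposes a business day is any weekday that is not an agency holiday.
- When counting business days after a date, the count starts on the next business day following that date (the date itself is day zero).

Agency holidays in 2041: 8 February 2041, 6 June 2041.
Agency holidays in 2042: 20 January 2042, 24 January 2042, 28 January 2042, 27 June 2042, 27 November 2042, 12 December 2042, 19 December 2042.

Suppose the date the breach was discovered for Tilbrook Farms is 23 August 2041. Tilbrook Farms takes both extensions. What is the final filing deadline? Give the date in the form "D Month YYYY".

Moving 6 months forward from 23 August 2041 on the corresponding day gives 23 February 2042.
23 February 2042 is a Sunday; no weekend or holiday adjustment applies.
The 7-calendar-day extension moves the deadline from 23 February 2042 to 2 March 2042.
2 March 2042 falls on a Sunday. The rules make no weekend/holiday allowance, so it remains 2 March 2042.
The 5-business-day extension runs from 2 March 2042 to 7 March 2042.
7 March 2042 falls on a Friday. The rules make no weekend/holiday allowance, so it remains 7 March 2042.
So the filing is due 7 March 2042.

7 March 2042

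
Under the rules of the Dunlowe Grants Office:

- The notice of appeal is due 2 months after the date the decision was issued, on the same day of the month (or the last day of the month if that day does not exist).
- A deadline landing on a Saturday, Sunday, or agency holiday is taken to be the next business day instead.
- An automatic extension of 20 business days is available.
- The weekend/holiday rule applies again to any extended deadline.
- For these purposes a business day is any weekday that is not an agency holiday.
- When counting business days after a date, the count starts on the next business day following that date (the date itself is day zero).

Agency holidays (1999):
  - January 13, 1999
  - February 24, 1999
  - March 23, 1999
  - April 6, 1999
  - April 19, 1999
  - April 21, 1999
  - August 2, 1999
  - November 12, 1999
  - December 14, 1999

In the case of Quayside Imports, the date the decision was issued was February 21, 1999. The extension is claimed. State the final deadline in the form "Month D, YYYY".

May 20, 1999

Moving 2 months forward from February 21, 1999 on the corresponding day gives April 21, 1999.
April 21, 1999 is a listed holiday; the next business day is April 22, 1999 (Thursday).
Applying the 20-business-day extension: 20 business days after April 22, 1999 is May 20, 1999.
May 20, 1999 (Thursday) is already a business day.
The final due date is May 20, 1999.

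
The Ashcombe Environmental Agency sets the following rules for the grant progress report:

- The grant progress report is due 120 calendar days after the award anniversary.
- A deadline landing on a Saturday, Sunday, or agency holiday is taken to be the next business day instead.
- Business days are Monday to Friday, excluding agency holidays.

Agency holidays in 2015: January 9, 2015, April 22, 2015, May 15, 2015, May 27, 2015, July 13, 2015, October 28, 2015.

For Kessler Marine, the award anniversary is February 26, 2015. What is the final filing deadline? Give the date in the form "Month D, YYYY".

Adding 120 calendar days to February 26, 2015 gives June 26, 2015.
Since June 26, 2015 is a Friday and not a holiday, the date is unchanged.
Deadline: June 26, 2015.

June 26, 2015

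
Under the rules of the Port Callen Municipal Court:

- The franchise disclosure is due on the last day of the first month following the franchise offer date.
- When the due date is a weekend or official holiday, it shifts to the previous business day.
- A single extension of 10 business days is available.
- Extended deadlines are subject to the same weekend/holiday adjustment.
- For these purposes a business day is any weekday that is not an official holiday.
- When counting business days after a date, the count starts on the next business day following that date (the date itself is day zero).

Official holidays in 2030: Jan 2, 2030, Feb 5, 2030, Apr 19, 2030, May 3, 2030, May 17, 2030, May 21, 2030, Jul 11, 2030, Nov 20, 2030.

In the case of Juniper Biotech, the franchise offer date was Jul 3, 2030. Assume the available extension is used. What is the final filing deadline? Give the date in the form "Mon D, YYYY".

Sep 13, 2030

1 month after Jul 3, 2030 is August 2030; that month ends on Aug 31, 2030.
Because Aug 31, 2030 is a Saturday, the deadline becomes Aug 30, 2030 (Friday).
Counting 10 further business days from Aug 30, 2030 reaches Sep 13, 2030.
Sep 13, 2030 falls on a Friday, which is a business day, so no adjustment is needed.
Deadline: Sep 13, 2030.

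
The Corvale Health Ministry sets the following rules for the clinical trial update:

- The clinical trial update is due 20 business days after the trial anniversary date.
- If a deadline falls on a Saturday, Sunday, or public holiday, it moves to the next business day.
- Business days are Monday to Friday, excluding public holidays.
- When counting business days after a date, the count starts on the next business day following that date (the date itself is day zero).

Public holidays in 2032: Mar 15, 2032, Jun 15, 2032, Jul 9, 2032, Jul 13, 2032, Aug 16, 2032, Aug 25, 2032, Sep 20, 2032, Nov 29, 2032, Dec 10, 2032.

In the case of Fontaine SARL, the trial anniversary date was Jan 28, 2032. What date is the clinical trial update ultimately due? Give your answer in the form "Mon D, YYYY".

20 business days after Jan 28, 2032, excluding weekends and holidays, is Feb 25, 2032.
Feb 25, 2032 is a Wednesday and not a listed holiday, so it stands.
Deadline: Feb 25, 2032.

Feb 25, 2032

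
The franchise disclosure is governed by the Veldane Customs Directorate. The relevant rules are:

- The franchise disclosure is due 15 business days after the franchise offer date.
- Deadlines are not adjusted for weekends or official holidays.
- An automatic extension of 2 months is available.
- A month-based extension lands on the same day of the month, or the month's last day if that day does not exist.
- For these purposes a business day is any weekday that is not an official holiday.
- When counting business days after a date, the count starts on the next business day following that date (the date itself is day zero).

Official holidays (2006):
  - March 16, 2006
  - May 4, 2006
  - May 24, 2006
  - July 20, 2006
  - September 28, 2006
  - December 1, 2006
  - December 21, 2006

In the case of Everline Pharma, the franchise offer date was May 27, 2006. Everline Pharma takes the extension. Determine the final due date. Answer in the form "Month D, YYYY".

15 business days after May 27, 2006, excluding weekends and holidays, is June 16, 2006.
No adjustment is made for weekends or holidays, so June 16, 2006 stands.
Applying the 2 months extension: 2 months after June 16, 2006 is August 16, 2006.
August 16, 2006 is a Wednesday; no weekend or holiday adjustment applies.
So the filing is due August 16, 2006.

August 16, 2006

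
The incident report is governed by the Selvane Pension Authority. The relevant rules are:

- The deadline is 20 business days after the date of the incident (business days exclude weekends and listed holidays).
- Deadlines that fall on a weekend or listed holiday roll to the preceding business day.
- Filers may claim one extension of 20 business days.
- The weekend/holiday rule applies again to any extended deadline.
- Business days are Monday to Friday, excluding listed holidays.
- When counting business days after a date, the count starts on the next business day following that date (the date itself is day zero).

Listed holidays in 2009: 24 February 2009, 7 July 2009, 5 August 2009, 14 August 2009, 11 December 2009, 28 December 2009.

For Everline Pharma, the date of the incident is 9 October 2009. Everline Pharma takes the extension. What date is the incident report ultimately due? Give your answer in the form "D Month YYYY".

4 December 2009

Counting 20 business days after 9 October 2009 (skipping weekends and listed holidays) reaches 6 November 2009.
6 November 2009 falls on a Friday, which is a business day, so no adjustment is needed.
Counting 20 further business days from 6 November 2009 reaches 4 December 2009.
4 December 2009 falls on a Friday, which is a business day, so no adjustment is needed.
Deadline: 4 December 2009.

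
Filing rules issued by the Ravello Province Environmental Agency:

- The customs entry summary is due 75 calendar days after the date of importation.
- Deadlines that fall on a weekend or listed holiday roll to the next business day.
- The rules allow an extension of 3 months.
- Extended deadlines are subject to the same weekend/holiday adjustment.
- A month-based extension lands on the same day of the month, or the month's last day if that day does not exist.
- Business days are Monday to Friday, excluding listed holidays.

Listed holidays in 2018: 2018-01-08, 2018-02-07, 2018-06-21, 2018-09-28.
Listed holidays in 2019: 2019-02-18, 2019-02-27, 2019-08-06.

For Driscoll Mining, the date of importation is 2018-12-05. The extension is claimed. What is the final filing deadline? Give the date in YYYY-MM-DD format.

2019-05-20

75 calendar days after 2018-12-05 is 2019-02-18.
2019-02-18 falls on a listed holiday. Rolling to the next business day gives 2019-02-19, a Tuesday.
Applying the 3 months extension: 3 months after 2019-02-19 is 2019-05-19.
2019-05-19 falls on a Sunday. Rolling to the next business day gives 2019-05-20, a Monday.
Final deadline: 2019-05-20.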